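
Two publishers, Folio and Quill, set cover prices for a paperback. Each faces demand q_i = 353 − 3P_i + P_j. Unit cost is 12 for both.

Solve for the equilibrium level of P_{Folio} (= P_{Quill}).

Folio's profit: π = (P_{Folio} − 12)(353 − 3P_{Folio} + P_{Quill}).
∂π/∂P_{Folio} = 389 − 6P_{Folio} + P_{Quill} = 0 ⇒ P_{Folio} = 389/6 + (1/6)P_{Quill}.
By symmetry P_{Quill} = P_{Folio}; substituting into the reaction function, (5/6)P_{Folio} = 389/6 and P_{Folio} = 77.8.

77.8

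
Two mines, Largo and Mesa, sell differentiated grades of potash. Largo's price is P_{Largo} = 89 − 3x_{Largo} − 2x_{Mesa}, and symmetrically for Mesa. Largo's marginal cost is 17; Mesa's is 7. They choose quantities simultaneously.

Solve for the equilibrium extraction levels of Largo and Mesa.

8.375, 10.875

Mine Largo's profit: π = x_{Largo}(89 − 3x_{Largo} − 2x_{Mesa}) − 17x_{Largo}.
∂π/∂x_{Largo} = 72 − 6x_{Largo} − 2x_{Mesa} = 0 ⇒ x_{Largo} = 12 − (1/3)x_{Mesa}.
Similarly x_{Mesa} = 41/3 − (1/3)x_{Largo}.
Solving the two reaction functions simultaneously: (1 − (−1/3)(−1/3))x_{Largo} = 12 − (1/3)·(41/3), so (8/9)x_{Largo} = 67/9 and x_{Largo} = 8.375.
Then x_{Mesa} = 41/3 − (1/3)·8.375 = 10.875.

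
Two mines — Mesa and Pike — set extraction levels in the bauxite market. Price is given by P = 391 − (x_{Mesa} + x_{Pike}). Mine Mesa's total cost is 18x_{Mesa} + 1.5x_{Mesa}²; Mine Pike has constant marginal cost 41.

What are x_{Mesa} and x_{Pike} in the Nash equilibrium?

Mine Mesa's profit: π = x_{Mesa}(391 − (x_{Mesa} + x_{Pike})) − 18x_{Mesa} − 1.5x_{Mesa}².
∂π/∂x_{Mesa} = 373 − 5x_{Mesa} − x_{Pike} = 0, so x_{Mesa} = 74.6 − 0.2x_{Pike}.
For Pike: ∂π/∂x_{Pike} = 350 − 2x_{Pike} − x_{Mesa} = 0 ⇒ x_{Pike} = 175 − 0.5x_{Mesa}.
Solving the two reaction functions simultaneously: (1 − (−0.2)(−0.5))x_{Mesa} = 74.6 − 0.2·175, so 0.9x_{Mesa} = 39.6 and x_{Mesa} = 44.
Then x_{Pike} = 175 − 0.5·44 = 153.

44, 153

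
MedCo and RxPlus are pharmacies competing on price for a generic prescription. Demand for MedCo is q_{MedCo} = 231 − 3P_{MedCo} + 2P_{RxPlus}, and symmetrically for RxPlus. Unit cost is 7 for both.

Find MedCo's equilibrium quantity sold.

MedCo's profit: π = (P_{MedCo} − 7)(231 − 3P_{MedCo} + 2P_{RxPlus}).
∂π/∂P_{MedCo} = 252 − 6P_{MedCo} + 2P_{RxPlus} = 0 ⇒ P_{MedCo} = 42 + (1/3)P_{RxPlus}.
Setting P_{MedCo} = P_{RxPlus} in the reaction function: P_{MedCo} = 42 + (1/3)P_{MedCo}, so P_{MedCo} = 42 / (2/3) = 63.
q_{MedCo} = 231 − 3·63 + 2·63 = 168.

168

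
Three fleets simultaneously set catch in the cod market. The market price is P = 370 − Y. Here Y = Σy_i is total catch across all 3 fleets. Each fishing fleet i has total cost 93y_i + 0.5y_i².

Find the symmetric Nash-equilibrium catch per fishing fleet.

A representative fishing fleet's profit is π_i = y_i(370 − Y) − 93y_i − 0.5y_i², with Y = y_i + Σ_{j≠i} y_j.
First-order condition: 277 − 3y_i − Σ_{j≠i} y_j = 0.
In a symmetric equilibrium every fishing fleet chooses the same y, so Σ_{j≠i} y_j = 2y. The condition becomes 277 − 5y = 0, giving y = 277/5 = 55.4.

55.4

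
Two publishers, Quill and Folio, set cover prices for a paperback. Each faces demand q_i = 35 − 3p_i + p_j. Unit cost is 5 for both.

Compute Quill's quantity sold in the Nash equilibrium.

15

Quill's profit: π = (p_{Quill} − 5)(35 − 3p_{Quill} + p_{Folio}).
∂π/∂p_{Quill} = 50 − 6p_{Quill} + p_{Folio} = 0 ⇒ p_{Quill} = 25/3 + (1/6)p_{Folio}.
The game is symmetric, so in equilibrium p_{Folio} = p_{Quill}: the reaction function gives (5/6)p_{Quill} = 25/3, hence p_{Quill} = 10.
q_{Quill} = 35 − 3·10 + 10 = 15.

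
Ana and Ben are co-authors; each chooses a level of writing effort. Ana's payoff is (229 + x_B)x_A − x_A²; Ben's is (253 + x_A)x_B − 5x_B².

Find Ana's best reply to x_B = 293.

261

Expanding Ana's payoff: 229x_A + x_Bx_A − x_A².
∂π/∂x_A = 229 + x_B − 2x_A = 0, so x_A = 114.5 + 0.5x_B.
At x_B = 293: x_A = 114.5 + 0.5·293 = 261.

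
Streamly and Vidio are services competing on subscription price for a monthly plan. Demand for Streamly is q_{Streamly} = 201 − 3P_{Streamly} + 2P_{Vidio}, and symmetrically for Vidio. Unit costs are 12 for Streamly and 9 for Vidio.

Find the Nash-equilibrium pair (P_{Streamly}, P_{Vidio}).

Streamly's profit: π = (P_{Streamly} − 12)(201 − 3P_{Streamly} + 2P_{Vidio}).
∂π/∂P_{Streamly} = 237 − 6P_{Streamly} + 2P_{Vidio} = 0 ⇒ P_{Streamly} = 39.5 + (1/3)P_{Vidio}.
Similarly P_{Vidio} = 38 + (1/3)P_{Streamly}.
Substituting the second reaction function into the first: P_{Streamly} = 39.5 + (1/3)(38 + (1/3)P_{Streamly}), which gives (8/9)P_{Streamly} = 313/6 ⇒ P_{Streamly} = 58.6875.
Then P_{Vidio} = 38 + (1/3)·58.6875 = 57.5625.

58.6875, 57.5625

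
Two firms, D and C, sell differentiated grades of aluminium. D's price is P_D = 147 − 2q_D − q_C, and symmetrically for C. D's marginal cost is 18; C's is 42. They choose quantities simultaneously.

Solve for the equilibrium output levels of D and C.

Firm D's profit: π = q_D(147 − 2q_D − q_C) − 18q_D.
∂π/∂q_D = 129 − 4q_D − q_C = 0 ⇒ q_D = 32.25 − 0.25q_C.
Similarly q_C = 26.25 − 0.25q_D.
Solving the two reaction functions simultaneously: (1 − (−0.25)(−0.25))q_D = 32.25 − 0.25·26.25, so 0.9375q_D = 25.6875 and q_D = 27.4.
Then q_C = 26.25 − 0.25·27.4 = 19.4.

27.4, 19.4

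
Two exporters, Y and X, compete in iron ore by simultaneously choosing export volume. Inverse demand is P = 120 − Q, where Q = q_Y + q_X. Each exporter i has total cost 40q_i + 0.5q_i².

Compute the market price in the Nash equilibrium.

80

Exporter Y's profit: π = q_Y(120 − (q_Y + q_X)) − 40q_Y − 0.5q_Y².
∂π/∂q_Y = 80 − 3q_Y − q_X = 0, so q_Y = 80/3 − (1/3)q_X.
By symmetry q_X = q_Y; substituting into the reaction function, (4/3)q_Y = 80/3 and q_Y = 20.
Equilibrium price: P = 120 − 40 = 80.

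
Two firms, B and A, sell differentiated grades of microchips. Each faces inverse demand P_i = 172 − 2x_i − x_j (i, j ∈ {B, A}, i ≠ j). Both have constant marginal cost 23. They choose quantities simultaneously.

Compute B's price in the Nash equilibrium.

Firm B's profit: π = x_B(172 − 2x_B − x_A) − 23x_B.
∂π/∂x_B = 149 − 4x_B − x_A = 0 ⇒ x_B = 37.25 − 0.25x_A.
Setting x_B = x_A in the reaction function: x_B = 37.25 − 0.25x_B, so x_B = 37.25 / 1.25 = 29.8.
P_B = 172 − 2·29.8 − 29.8 = 82.6.

82.6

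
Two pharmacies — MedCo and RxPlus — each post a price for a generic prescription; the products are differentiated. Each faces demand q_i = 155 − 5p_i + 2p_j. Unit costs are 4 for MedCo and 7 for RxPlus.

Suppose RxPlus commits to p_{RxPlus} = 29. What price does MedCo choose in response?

23.3

MedCo's profit: π = (p_{MedCo} − 4)(155 − 5p_{MedCo} + 2p_{RxPlus}).
∂π/∂p_{MedCo} = 175 − 10p_{MedCo} + 2p_{RxPlus} = 0 ⇒ p_{MedCo} = 17.5 + 0.2p_{RxPlus}.
At p_{RxPlus} = 29: p_{MedCo} = 17.5 + 0.2·29 = 23.3.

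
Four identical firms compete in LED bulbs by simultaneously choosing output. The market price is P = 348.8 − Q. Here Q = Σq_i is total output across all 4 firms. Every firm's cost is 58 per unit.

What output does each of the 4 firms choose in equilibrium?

A representative firm's profit is π_i = q_i(348.8 − Q) − 58q_i, with Q = q_i + Σ_{j≠i} q_j.
First-order condition: 290.8 − 2q_i − Σ_{j≠i} q_j = 0.
Imposing symmetry (q_j = q for all j) turns Σ_{j≠i} q_j into 3q, so 290.8 = 5q and q = 58.16.

58.16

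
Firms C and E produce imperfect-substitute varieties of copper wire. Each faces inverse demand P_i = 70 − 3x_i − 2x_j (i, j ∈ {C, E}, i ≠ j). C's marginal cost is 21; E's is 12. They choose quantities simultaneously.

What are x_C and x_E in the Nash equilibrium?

Firm C's profit: π = x_C(70 − 3x_C − 2x_E) − 21x_C.
∂π/∂x_C = 49 − 6x_C − 2x_E = 0 ⇒ x_C = 49/6 − (1/3)x_E.
Similarly x_E = 29/3 − (1/3)x_C.
Solving the two reaction functions simultaneously: (1 − (−1/3)(−1/3))x_C = 49/6 − (1/3)·(29/3), so (8/9)x_C = 89/18 and x_C = 5.5625.
Then x_E = 29/3 − (1/3)·5.5625 = 7.8125.

5.5625, 7.8125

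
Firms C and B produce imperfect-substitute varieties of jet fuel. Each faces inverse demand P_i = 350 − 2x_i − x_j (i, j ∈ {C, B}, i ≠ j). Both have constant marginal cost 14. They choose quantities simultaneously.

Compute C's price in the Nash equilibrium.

148.4

Firm C's profit: π = x_C(350 − 2x_C − x_B) − 14x_C.
∂π/∂x_C = 336 − 4x_C − x_B = 0 ⇒ x_C = 84 − 0.25x_B.
Setting x_C = x_B in the reaction function: x_C = 84 − 0.25x_C, so x_C = 84 / 1.25 = 67.2.
P_C = 350 − 2·67.2 − 67.2 = 148.4.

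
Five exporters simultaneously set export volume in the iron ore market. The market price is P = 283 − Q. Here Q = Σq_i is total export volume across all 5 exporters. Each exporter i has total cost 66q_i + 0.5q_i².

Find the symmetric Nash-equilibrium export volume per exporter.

31

A representative exporter's profit is π_i = q_i(283 − Q) − 66q_i − 0.5q_i², with Q = q_i + Σ_{j≠i} q_j.
First-order condition: 217 − 3q_i − Σ_{j≠i} q_j = 0.
Imposing symmetry (q_j = q for all j) turns Σ_{j≠i} q_j into 4q, so 217 = 7q and q = 31.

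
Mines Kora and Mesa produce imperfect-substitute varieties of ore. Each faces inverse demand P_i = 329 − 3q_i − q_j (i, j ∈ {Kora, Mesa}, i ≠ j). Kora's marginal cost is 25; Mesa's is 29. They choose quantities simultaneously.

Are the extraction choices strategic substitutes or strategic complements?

strategic substitutes

Mine Kora's profit: π = q_{Kora}(329 − 3q_{Kora} − q_{Mesa}) − 25q_{Kora}.
∂π/∂q_{Kora} = 304 − 6q_{Kora} − q_{Mesa} = 0 ⇒ q_{Kora} = 152/3 − (1/6)q_{Mesa}.
The best-response slope dq_{Kora}/dq_{Mesa} = −1/6 < 0: the reaction function is downward-sloping, so the choices are strategic substitutes.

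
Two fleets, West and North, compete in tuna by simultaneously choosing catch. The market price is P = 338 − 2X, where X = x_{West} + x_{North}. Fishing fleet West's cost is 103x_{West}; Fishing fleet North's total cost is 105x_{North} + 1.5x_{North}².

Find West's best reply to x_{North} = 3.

Fishing fleet West's profit: π = x_{West}(338 − 2(x_{West} + x_{North})) − 103x_{West}.
∂π/∂x_{West} = 235 − 4x_{West} − 2x_{North} = 0, so x_{West} = 58.75 − 0.5x_{North}.
At x_{North} = 3: x_{West} = 58.75 − 0.5·3 = 57.25.

57.25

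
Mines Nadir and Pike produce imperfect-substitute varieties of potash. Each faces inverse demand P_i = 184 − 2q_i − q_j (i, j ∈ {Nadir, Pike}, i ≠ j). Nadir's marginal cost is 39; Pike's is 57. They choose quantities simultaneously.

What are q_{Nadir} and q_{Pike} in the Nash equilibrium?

Mine Nadir's profit: π = q_{Nadir}(184 − 2q_{Nadir} − q_{Pike}) − 39q_{Nadir}.
∂π/∂q_{Nadir} = 145 − 4q_{Nadir} − q_{Pike} = 0 ⇒ q_{Nadir} = 36.25 − 0.25q_{Pike}.
Similarly q_{Pike} = 31.75 − 0.25q_{Nadir}.
Solving the two reaction functions simultaneously: (1 − (−0.25)(−0.25))q_{Nadir} = 36.25 − 0.25·31.75, so 0.9375q_{Nadir} = 28.3125 and q_{Nadir} = 30.2.
Then q_{Pike} = 31.75 − 0.25·30.2 = 24.2.

30.2, 24.2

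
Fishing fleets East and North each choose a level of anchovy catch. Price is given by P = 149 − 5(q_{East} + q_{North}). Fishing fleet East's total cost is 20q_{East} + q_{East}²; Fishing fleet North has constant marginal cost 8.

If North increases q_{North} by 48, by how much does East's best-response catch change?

Fishing fleet East's profit: π = q_{East}(149 − 5(q_{East} + q_{North})) − 20q_{East} − q_{East}².
∂π/∂q_{East} = 129 − 12q_{East} − 5q_{North} = 0, so q_{East} = 10.75 − (5/12)q_{North}.
The reaction-function slope is −5/12, so a 48-unit rise in q_{North} moves q_{East} by −5/12 × 48 = −20. East's best response falls — the actions are strategic substitutes.

-20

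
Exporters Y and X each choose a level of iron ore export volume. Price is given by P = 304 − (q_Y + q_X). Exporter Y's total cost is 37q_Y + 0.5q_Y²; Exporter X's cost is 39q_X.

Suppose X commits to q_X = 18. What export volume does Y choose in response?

Exporter Y's profit: π = q_Y(304 − (q_Y + q_X)) − 37q_Y − 0.5q_Y².
∂π/∂q_Y = 267 − 3q_Y − q_X = 0, so q_Y = 89 − (1/3)q_X.
At q_X = 18: q_Y = 89 − (1/3)·18 = 83.

83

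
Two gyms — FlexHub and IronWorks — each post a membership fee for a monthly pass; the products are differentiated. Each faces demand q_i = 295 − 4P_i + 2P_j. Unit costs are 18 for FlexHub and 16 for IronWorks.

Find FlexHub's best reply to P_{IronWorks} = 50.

FlexHub's profit: π = (P_{FlexHub} − 18)(295 − 4P_{FlexHub} + 2P_{IronWorks}).
∂π/∂P_{FlexHub} = 367 − 8P_{FlexHub} + 2P_{IronWorks} = 0 ⇒ P_{FlexHub} = 45.875 + 0.25P_{IronWorks}.
At P_{IronWorks} = 50: P_{FlexHub} = 45.875 + 0.25·50 = 58.375.

58.375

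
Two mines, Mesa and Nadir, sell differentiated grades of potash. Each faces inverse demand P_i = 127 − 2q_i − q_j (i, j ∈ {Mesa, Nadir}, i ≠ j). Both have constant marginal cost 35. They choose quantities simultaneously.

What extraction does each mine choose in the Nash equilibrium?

18.4

Mine Mesa's profit: π = q_{Mesa}(127 − 2q_{Mesa} − q_{Nadir}) − 35q_{Mesa}.
∂π/∂q_{Mesa} = 92 − 4q_{Mesa} − q_{Nadir} = 0 ⇒ q_{Mesa} = 23 − 0.25q_{Nadir}.
By symmetry q_{Nadir} = q_{Mesa}; substituting into the reaction function, 1.25q_{Mesa} = 23 and q_{Mesa} = 18.4.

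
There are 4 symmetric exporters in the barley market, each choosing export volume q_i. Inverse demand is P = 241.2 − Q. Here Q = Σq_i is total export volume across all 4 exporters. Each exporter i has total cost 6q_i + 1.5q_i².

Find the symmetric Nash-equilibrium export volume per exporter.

A representative exporter's profit is π_i = q_i(241.2 − Q) − 6q_i − 1.5q_i², with Q = q_i + Σ_{j≠i} q_j.
First-order condition: 235.2 − 5q_i − Σ_{j≠i} q_j = 0.
Imposing symmetry (q_j = q for all j) turns Σ_{j≠i} q_j into 3q, so 235.2 = 8q and q = 29.4.

29.4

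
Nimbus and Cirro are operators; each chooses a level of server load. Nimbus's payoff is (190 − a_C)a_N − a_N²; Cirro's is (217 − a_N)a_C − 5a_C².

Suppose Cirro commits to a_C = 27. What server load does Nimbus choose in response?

81.5

Expanding Nimbus's payoff: 190a_N − a_Ca_N − a_N².
∂π/∂a_N = 190 − a_C − 2a_N = 0, so a_N = 95 − 0.5a_C.
At a_C = 27: a_N = 95 − 0.5·27 = 81.5.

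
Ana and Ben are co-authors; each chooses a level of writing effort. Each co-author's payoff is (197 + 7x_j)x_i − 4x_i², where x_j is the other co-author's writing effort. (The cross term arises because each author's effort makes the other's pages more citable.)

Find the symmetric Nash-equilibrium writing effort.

197

Ana's payoff is (197 + 7x_B)x_A − 4x_A².
∂π/∂x_A = 197 + 7x_B − 8x_A = 0, so x_A = 24.625 + 0.875x_B.
The game is symmetric, so in equilibrium x_B = x_A: the reaction function gives 0.125x_A = 24.625, hence x_A = 197.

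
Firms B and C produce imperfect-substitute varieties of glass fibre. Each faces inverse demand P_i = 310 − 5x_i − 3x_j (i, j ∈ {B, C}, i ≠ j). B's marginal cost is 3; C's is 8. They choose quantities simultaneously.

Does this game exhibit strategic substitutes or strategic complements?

Firm B's profit: π = x_B(310 − 5x_B − 3x_C) − 3x_B.
∂π/∂x_B = 307 − 10x_B − 3x_C = 0 ⇒ x_B = 30.7 − 0.3x_C.
The best-response slope dx_B/dx_C = −0.3 < 0: the reaction function is downward-sloping, so the choices are strategic substitutes.

strategic substitutes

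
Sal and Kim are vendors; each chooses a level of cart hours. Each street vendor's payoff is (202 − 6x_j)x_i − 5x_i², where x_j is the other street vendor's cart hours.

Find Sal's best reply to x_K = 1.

Sal's payoff is (202 − 6x_K)x_S − 5x_S².
∂π/∂x_S = 202 − 6x_K − 10x_S = 0, so x_S = 20.2 − 0.6x_K.
At x_K = 1: x_S = 20.2 − 0.6·1 = 19.6.

19.6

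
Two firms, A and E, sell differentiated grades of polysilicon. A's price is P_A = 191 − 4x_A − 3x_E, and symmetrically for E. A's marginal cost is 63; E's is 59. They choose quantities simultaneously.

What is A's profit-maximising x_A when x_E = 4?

Firm A's profit: π = x_A(191 − 4x_A − 3x_E) − 63x_A.
∂π/∂x_A = 128 − 8x_A − 3x_E = 0 ⇒ x_A = 16 − 0.375x_E.
At x_E = 4: x_A = 16 − 0.375·4 = 14.5.

14.5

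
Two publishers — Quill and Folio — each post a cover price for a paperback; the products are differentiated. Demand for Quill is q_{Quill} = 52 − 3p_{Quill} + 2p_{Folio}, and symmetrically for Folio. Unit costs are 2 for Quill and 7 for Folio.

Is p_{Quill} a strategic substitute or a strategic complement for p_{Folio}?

Quill's profit: π = (p_{Quill} − 2)(52 − 3p_{Quill} + 2p_{Folio}).
∂π/∂p_{Quill} = 58 − 6p_{Quill} + 2p_{Folio} = 0 ⇒ p_{Quill} = 29/3 + (1/3)p_{Folio}.
The best-response slope dp_{Quill}/dp_{Folio} = 1/3 > 0: the reaction function is upward-sloping, so the choices are strategic complements.

strategic complements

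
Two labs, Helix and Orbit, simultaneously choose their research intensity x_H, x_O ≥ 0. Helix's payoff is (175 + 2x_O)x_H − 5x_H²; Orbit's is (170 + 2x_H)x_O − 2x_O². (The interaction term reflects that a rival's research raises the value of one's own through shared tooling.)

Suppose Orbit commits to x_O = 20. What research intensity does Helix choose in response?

21.5

Expanding Helix's payoff: 175x_H + 2x_Ox_H − 5x_H².
∂π/∂x_H = 175 + 2x_O − 10x_H = 0, so x_H = 17.5 + 0.2x_O.
At x_O = 20: x_H = 17.5 + 0.2·20 = 21.5.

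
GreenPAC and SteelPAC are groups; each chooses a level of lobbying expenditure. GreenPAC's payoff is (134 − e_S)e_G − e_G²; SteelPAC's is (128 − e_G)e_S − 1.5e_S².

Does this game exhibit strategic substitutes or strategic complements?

Expanding GreenPAC's payoff: 134e_G − e_Se_G − e_G².
∂π/∂e_G = 134 − e_S − 2e_G = 0, so e_G = 67 − 0.5e_S.
The best-response slope de_G/de_S = −0.5 < 0: the reaction function is downward-sloping, so the choices are strategic substitutes.

strategic substitutes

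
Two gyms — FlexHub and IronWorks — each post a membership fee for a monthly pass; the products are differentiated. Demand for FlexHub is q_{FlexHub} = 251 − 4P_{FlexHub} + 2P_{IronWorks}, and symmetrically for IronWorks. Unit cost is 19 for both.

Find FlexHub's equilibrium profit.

5041

FlexHub's profit: π = (P_{FlexHub} − 19)(251 − 4P_{FlexHub} + 2P_{IronWorks}).
∂π/∂P_{FlexHub} = 327 − 8P_{FlexHub} + 2P_{IronWorks} = 0 ⇒ P_{FlexHub} = 40.875 + 0.25P_{IronWorks}.
Setting P_{FlexHub} = P_{IronWorks} in the reaction function: P_{FlexHub} = 40.875 + 0.25P_{FlexHub}, so P_{FlexHub} = 40.875 / 0.75 = 54.5.
q_{FlexHub} = 251 − 4·54.5 + 2·54.5 = 142.
Profit = (54.5 − 19)·142 = 5041.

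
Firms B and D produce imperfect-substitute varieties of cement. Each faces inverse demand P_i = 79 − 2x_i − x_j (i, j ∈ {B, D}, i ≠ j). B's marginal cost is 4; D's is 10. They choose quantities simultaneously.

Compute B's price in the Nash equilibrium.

34.8

Firm B's profit: π = x_B(79 − 2x_B − x_D) − 4x_B.
∂π/∂x_B = 75 − 4x_B − x_D = 0 ⇒ x_B = 18.75 − 0.25x_D.
Similarly x_D = 17.25 − 0.25x_B.
Plugging x_D into B's best response: x_B = 18.75 − 0.25(17.25 − 0.25x_B) ⇒ 0.9375x_B = 14.4375, so x_B = 15.4.
Then x_D = 17.25 − 0.25·15.4 = 13.4.
P_B = 79 − 2·15.4 − 13.4 = 34.8.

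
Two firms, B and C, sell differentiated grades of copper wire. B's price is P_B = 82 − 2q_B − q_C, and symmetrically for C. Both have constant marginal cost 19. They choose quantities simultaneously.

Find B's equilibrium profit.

Firm B's profit: π = q_B(82 − 2q_B − q_C) − 19q_B.
∂π/∂q_B = 63 − 4q_B − q_C = 0 ⇒ q_B = 15.75 − 0.25q_C.
By symmetry q_C = q_B; substituting into the reaction function, 1.25q_B = 15.75 and q_B = 12.6.
P_B = 82 − 2·12.6 − 12.6 = 44.2.
Profit = (44.2 − 19)·12.6 = 317.52.

317.52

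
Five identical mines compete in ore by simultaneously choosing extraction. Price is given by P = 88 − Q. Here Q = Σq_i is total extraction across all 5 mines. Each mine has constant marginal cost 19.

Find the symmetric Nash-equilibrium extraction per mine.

11.5

A representative mine's profit is π_i = q_i(88 − Q) − 19q_i, with Q = q_i + Σ_{j≠i} q_j.
First-order condition: 69 − 2q_i − Σ_{j≠i} q_j = 0.
In a symmetric equilibrium every mine chooses the same q, so Σ_{j≠i} q_j = 4q. The condition becomes 69 − 6q = 0, giving q = 69/6 = 11.5.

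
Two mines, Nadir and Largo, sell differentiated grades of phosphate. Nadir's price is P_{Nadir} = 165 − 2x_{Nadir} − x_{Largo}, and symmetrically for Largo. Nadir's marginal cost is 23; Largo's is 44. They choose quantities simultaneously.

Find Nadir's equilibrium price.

82.6

Mine Nadir's profit: π = x_{Nadir}(165 − 2x_{Nadir} − x_{Largo}) − 23x_{Nadir}.
∂π/∂x_{Nadir} = 142 − 4x_{Nadir} − x_{Largo} = 0 ⇒ x_{Nadir} = 35.5 − 0.25x_{Largo}.
Similarly x_{Largo} = 30.25 − 0.25x_{Nadir}.
Solving the two reaction functions simultaneously: (1 − (−0.25)(−0.25))x_{Nadir} = 35.5 − 0.25·30.25, so 0.9375x_{Nadir} = 27.9375 and x_{Nadir} = 29.8.
Then x_{Largo} = 30.25 − 0.25·29.8 = 22.8.
P_{Nadir} = 165 − 2·29.8 − 22.8 = 82.6.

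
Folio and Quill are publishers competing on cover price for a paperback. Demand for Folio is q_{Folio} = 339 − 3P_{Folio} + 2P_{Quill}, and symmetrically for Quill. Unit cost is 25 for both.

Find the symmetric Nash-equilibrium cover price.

103.5

Folio's profit: π = (P_{Folio} − 25)(339 − 3P_{Folio} + 2P_{Quill}).
∂π/∂P_{Folio} = 414 − 6P_{Folio} + 2P_{Quill} = 0 ⇒ P_{Folio} = 69 + (1/3)P_{Quill}.
Setting P_{Folio} = P_{Quill} in the reaction function: P_{Folio} = 69 + (1/3)P_{Folio}, so P_{Folio} = 69 / (2/3) = 103.5.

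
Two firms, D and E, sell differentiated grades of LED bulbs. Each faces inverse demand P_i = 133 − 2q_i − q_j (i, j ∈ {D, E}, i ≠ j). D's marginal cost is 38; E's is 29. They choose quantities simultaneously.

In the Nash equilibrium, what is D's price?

Firm D's profit: π = q_D(133 − 2q_D − q_E) − 38q_D.
∂π/∂q_D = 95 − 4q_D − q_E = 0 ⇒ q_D = 23.75 − 0.25q_E.
Similarly q_E = 26 − 0.25q_D.
Substituting the second reaction function into the first: q_D = 23.75 − 0.25(26 − 0.25q_D), which gives 0.9375q_D = 17.25 ⇒ q_D = 18.4.
Then q_E = 26 − 0.25·18.4 = 21.4.
P_D = 133 − 2·18.4 − 21.4 = 74.8.

74.8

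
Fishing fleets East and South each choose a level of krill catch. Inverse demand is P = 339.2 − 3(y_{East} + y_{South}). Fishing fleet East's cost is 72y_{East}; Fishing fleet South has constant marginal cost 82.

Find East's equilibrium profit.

2845.92

Fishing fleet East's profit: π = y_{East}(339.2 − 3(y_{East} + y_{South})) − 72y_{East}.
∂π/∂y_{East} = 267.2 − 6y_{East} − 3y_{South} = 0, so y_{East} = 668/15 − 0.5y_{South}.
By the same steps for South: y_{South} = 643/15 − 0.5y_{East}.
Substituting the second reaction function into the first: y_{East} = 668/15 − 0.5(643/15 − 0.5y_{East}), which gives 0.75y_{East} = 23.1 ⇒ y_{East} = 30.8.
Then y_{South} = 643/15 − 0.5·30.8 = 412/15.
Price P = 339.2 − 3·(874/15) = 164.4.
East's profit: (164.4 − 72)·30.8 = 2845.92.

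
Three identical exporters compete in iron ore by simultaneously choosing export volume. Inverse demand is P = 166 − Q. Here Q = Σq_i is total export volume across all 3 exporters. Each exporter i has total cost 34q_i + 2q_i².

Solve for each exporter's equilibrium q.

16.5

A representative exporter's profit is π_i = q_i(166 − Q) − 34q_i − 2q_i², with Q = q_i + Σ_{j≠i} q_j.
First-order condition: 132 − 6q_i − Σ_{j≠i} q_j = 0.
In a symmetric equilibrium every exporter chooses the same q, so Σ_{j≠i} q_j = 2q. The condition becomes 132 − 8q = 0, giving q = 132/8 = 16.5.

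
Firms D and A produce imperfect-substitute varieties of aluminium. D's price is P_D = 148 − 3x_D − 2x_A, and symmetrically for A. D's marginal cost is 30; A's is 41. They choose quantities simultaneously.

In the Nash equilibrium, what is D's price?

76.3125

Firm D's profit: π = x_D(148 − 3x_D − 2x_A) − 30x_D.
∂π/∂x_D = 118 − 6x_D − 2x_A = 0 ⇒ x_D = 59/3 − (1/3)x_A.
Similarly x_A = 107/6 − (1/3)x_D.
Substituting the second reaction function into the first: x_D = 59/3 − (1/3)(107/6 − (1/3)x_D), which gives (8/9)x_D = 247/18 ⇒ x_D = 15.4375.
Then x_A = 107/6 − (1/3)·15.4375 = 12.6875.
P_D = 148 − 3·15.4375 − 2·12.6875 = 76.3125.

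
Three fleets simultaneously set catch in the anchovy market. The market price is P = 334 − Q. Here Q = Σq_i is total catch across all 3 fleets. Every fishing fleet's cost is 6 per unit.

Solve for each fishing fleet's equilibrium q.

A representative fishing fleet's profit is π_i = q_i(334 − Q) − 6q_i, with Q = q_i + Σ_{j≠i} q_j.
First-order condition: 328 − 2q_i − Σ_{j≠i} q_j = 0.
Imposing symmetry (q_j = q for all j) turns Σ_{j≠i} q_j into 2q, so 328 = 4q and q = 82.

82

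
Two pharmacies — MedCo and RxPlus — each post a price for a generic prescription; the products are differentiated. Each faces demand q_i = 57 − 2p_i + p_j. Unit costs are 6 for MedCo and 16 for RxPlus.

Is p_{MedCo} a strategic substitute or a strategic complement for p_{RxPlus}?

MedCo's profit: π = (p_{MedCo} − 6)(57 − 2p_{MedCo} + p_{RxPlus}).
∂π/∂p_{MedCo} = 69 − 4p_{MedCo} + p_{RxPlus} = 0 ⇒ p_{MedCo} = 17.25 + 0.25p_{RxPlus}.
The best-response slope dp_{MedCo}/dp_{RxPlus} = 0.25 > 0: the reaction function is upward-sloping, so the choices are strategic complements.

strategic complements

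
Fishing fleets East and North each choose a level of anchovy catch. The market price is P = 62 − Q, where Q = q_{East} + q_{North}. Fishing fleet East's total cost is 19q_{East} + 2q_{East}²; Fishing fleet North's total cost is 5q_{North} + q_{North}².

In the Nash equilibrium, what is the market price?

44

Fishing fleet East's profit: π = q_{East}(62 − (q_{East} + q_{North})) − 19q_{East} − 2q_{East}².
∂π/∂q_{East} = 43 − 6q_{East} − q_{North} = 0, so q_{East} = 43/6 − (1/6)q_{North}.
For North: ∂π/∂q_{North} = 57 − 4q_{North} − q_{East} = 0 ⇒ q_{North} = 14.25 − 0.25q_{East}.
Plugging q_{North} into East's best response: q_{East} = 43/6 − (1/6)(14.25 − 0.25q_{East}) ⇒ (23/24)q_{East} = 115/24, so q_{East} = 5.
Then q_{North} = 14.25 − 0.25·5 = 13.
Equilibrium price: P = 62 − 18 = 44.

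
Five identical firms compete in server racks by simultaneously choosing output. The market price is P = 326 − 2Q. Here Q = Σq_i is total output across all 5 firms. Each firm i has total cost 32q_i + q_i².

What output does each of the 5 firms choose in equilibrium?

A representative firm's profit is π_i = q_i(326 − 2Q) − 32q_i − q_i², with Q = q_i + Σ_{j≠i} q_j.
First-order condition: 294 − 6q_i − 2Σ_{j≠i} q_j = 0.
In a symmetric equilibrium every firm chooses the same q, so Σ_{j≠i} q_j = 4q. The condition becomes 294 − 14q = 0, giving q = 294/14 = 21.

21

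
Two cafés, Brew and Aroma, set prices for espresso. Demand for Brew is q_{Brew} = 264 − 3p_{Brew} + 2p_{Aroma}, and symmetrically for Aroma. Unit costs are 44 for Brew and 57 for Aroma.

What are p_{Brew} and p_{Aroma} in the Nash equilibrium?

101.4375, 106.3125

Brew's profit: π = (p_{Brew} − 44)(264 − 3p_{Brew} + 2p_{Aroma}).
∂π/∂p_{Brew} = 396 − 6p_{Brew} + 2p_{Aroma} = 0 ⇒ p_{Brew} = 66 + (1/3)p_{Aroma}.
Similarly p_{Aroma} = 72.5 + (1/3)p_{Brew}.
Solving the two reaction functions simultaneously: (1 − (1/3)(1/3))p_{Brew} = 66 + (1/3)·72.5, so (8/9)p_{Brew} = 541/6 and p_{Brew} = 101.4375.
Then p_{Aroma} = 72.5 + (1/3)·101.4375 = 106.3125.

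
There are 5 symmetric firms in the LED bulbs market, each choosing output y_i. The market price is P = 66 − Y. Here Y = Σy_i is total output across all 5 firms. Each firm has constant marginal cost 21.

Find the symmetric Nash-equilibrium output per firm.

A representative firm's profit is π_i = y_i(66 − Y) − 21y_i, with Y = y_i + Σ_{j≠i} y_j.
First-order condition: 45 − 2y_i − Σ_{j≠i} y_j = 0.
Imposing symmetry (y_j = y for all j) turns Σ_{j≠i} y_j into 4y, so 45 = 6y and y = 7.5.

7.5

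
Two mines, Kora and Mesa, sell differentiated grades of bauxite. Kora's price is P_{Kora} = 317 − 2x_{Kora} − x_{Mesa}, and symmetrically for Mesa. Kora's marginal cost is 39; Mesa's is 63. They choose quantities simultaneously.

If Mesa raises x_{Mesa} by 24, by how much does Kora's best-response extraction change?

Mine Kora's profit: π = x_{Kora}(317 − 2x_{Kora} − x_{Mesa}) − 39x_{Kora}.
∂π/∂x_{Kora} = 278 − 4x_{Kora} − x_{Mesa} = 0 ⇒ x_{Kora} = 69.5 − 0.25x_{Mesa}.
The reaction-function slope is −0.25, so a 24-unit rise in x_{Mesa} moves x_{Kora} by −0.25 × 24 = −6. Kora's best response falls — the actions are strategic substitutes.

-6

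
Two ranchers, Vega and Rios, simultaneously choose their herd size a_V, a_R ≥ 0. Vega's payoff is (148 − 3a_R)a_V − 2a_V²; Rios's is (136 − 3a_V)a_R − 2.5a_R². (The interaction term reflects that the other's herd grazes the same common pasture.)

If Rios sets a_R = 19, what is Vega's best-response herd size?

Expanding Vega's payoff: 148a_V − 3a_Ra_V − 2a_V².
∂π/∂a_V = 148 − 3a_R − 4a_V = 0, so a_V = 37 − 0.75a_R.
At a_R = 19: a_V = 37 − 0.75·19 = 22.75.

22.75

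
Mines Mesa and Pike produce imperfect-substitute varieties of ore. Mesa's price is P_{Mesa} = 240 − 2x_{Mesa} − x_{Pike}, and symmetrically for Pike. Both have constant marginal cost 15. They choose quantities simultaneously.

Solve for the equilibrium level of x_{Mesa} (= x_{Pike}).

Mine Mesa's profit: π = x_{Mesa}(240 − 2x_{Mesa} − x_{Pike}) − 15x_{Mesa}.
∂π/∂x_{Mesa} = 225 − 4x_{Mesa} − x_{Pike} = 0 ⇒ x_{Mesa} = 56.25 − 0.25x_{Pike}.
The game is symmetric, so in equilibrium x_{Pike} = x_{Mesa}: the reaction function gives 1.25x_{Mesa} = 56.25, hence x_{Mesa} = 45.

45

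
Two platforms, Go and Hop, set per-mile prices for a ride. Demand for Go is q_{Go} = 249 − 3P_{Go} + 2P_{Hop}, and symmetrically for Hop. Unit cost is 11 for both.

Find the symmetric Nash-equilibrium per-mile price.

70.5

Go's profit: π = (P_{Go} − 11)(249 − 3P_{Go} + 2P_{Hop}).
∂π/∂P_{Go} = 282 − 6P_{Go} + 2P_{Hop} = 0 ⇒ P_{Go} = 47 + (1/3)P_{Hop}.
By symmetry P_{Hop} = P_{Go}; substituting into the reaction function, (2/3)P_{Go} = 47 and P_{Go} = 70.5.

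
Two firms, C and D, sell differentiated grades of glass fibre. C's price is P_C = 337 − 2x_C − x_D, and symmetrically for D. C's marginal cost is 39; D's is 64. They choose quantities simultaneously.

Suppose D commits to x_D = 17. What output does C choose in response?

Firm C's profit: π = x_C(337 − 2x_C − x_D) − 39x_C.
∂π/∂x_C = 298 − 4x_C − x_D = 0 ⇒ x_C = 74.5 − 0.25x_D.
At x_D = 17: x_C = 74.5 − 0.25·17 = 70.25.

70.25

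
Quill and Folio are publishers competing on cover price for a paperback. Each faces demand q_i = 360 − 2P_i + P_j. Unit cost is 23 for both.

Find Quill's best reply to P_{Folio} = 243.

Quill's profit: π = (P_{Quill} − 23)(360 − 2P_{Quill} + P_{Folio}).
∂π/∂P_{Quill} = 406 − 4P_{Quill} + P_{Folio} = 0 ⇒ P_{Quill} = 101.5 + 0.25P_{Folio}.
At P_{Folio} = 243: P_{Quill} = 101.5 + 0.25·243 = 162.25.

162.25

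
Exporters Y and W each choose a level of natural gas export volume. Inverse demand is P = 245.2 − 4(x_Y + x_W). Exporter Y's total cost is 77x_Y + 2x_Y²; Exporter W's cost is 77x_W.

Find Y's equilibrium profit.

Exporter Y's profit: π = x_Y(245.2 − 4(x_Y + x_W)) − 77x_Y − 2x_Y².
∂π/∂x_Y = 168.2 − 12x_Y − 4x_W = 0, so x_Y = 841/60 − (1/3)x_W.
For W: ∂π/∂x_W = 168.2 − 8x_W − 4x_Y = 0 ⇒ x_W = 21.025 − 0.5x_Y.
Plugging x_W into Y's best response: x_Y = 841/60 − (1/3)(21.025 − 0.5x_Y) ⇒ (5/6)x_Y = 841/120, so x_Y = 8.41.
Then x_W = 21.025 − 0.5·8.41 = 16.82.
Price P = 245.2 − 4·25.23 = 144.28.
Y's profit: (144.28 − 77)·8.41 − 2(8.41)² = 424.3686.

424.3686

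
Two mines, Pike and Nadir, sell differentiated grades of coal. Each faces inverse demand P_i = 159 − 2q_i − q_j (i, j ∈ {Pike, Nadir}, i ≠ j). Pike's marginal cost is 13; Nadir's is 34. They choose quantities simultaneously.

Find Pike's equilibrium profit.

1872.72

Mine Pike's profit: π = q_{Pike}(159 − 2q_{Pike} − q_{Nadir}) − 13q_{Pike}.
∂π/∂q_{Pike} = 146 − 4q_{Pike} − q_{Nadir} = 0 ⇒ q_{Pike} = 36.5 − 0.25q_{Nadir}.
Similarly q_{Nadir} = 31.25 − 0.25q_{Pike}.
Substituting the second reaction function into the first: q_{Pike} = 36.5 − 0.25(31.25 − 0.25q_{Pike}), which gives 0.9375q_{Pike} = 28.6875 ⇒ q_{Pike} = 30.6.
Then q_{Nadir} = 31.25 − 0.25·30.6 = 23.6.
P_{Pike} = 159 − 2·30.6 − 23.6 = 74.2.
Profit = (74.2 − 13)·30.6 = 1872.72.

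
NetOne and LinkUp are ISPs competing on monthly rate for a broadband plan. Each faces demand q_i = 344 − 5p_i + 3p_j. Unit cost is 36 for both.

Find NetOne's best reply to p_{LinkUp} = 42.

NetOne's profit: π = (p_{NetOne} − 36)(344 − 5p_{NetOne} + 3p_{LinkUp}).
∂π/∂p_{NetOne} = 524 − 10p_{NetOne} + 3p_{LinkUp} = 0 ⇒ p_{NetOne} = 52.4 + 0.3p_{LinkUp}.
At p_{LinkUp} = 42: p_{NetOne} = 52.4 + 0.3·42 = 65.

65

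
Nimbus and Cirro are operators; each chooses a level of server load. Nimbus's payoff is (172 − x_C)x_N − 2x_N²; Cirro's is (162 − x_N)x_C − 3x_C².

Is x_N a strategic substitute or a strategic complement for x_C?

strategic substitutes

Expanding Nimbus's payoff: 172x_N − x_Cx_N − 2x_N².
∂π/∂x_N = 172 − x_C − 4x_N = 0, so x_N = 43 − 0.25x_C.
The best-response slope dx_N/dx_C = −0.25 < 0: the reaction function is downward-sloping, so the choices are strategic substitutes.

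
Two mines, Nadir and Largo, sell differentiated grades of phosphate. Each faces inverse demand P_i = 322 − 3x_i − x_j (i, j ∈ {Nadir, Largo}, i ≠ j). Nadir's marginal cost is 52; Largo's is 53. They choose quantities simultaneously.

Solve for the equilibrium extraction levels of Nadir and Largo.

Mine Nadir's profit: π = x_{Nadir}(322 − 3x_{Nadir} − x_{Largo}) − 52x_{Nadir}.
∂π/∂x_{Nadir} = 270 − 6x_{Nadir} − x_{Largo} = 0 ⇒ x_{Nadir} = 45 − (1/6)x_{Largo}.
Similarly x_{Largo} = 269/6 − (1/6)x_{Nadir}.
Plugging x_{Largo} into Nadir's best response: x_{Nadir} = 45 − (1/6)(269/6 − (1/6)x_{Nadir}) ⇒ (35/36)x_{Nadir} = 1351/36, so x_{Nadir} = 38.6.
Then x_{Largo} = 269/6 − (1/6)·38.6 = 38.4.

38.6, 38.4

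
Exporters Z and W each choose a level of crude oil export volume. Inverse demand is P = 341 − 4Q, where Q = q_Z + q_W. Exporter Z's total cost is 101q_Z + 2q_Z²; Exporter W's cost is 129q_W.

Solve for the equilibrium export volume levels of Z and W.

Exporter Z's profit: π = q_Z(341 − 4(q_Z + q_W)) − 101q_Z − 2q_Z².
∂π/∂q_Z = 240 − 12q_Z − 4q_W = 0, so q_Z = 20 − (1/3)q_W.
For W: ∂π/∂q_W = 212 − 8q_W − 4q_Z = 0 ⇒ q_W = 26.5 − 0.5q_Z.
Substituting the second reaction function into the first: q_Z = 20 − (1/3)(26.5 − 0.5q_Z), which gives (5/6)q_Z = 67/6 ⇒ q_Z = 13.4.
Then q_W = 26.5 − 0.5·13.4 = 19.8.

13.4, 19.8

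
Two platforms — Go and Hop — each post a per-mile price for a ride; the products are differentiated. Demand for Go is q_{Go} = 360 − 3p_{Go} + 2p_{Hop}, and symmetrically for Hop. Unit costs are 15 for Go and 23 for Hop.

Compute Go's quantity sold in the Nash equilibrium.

263.25

Go's profit: π = (p_{Go} − 15)(360 − 3p_{Go} + 2p_{Hop}).
∂π/∂p_{Go} = 405 − 6p_{Go} + 2p_{Hop} = 0 ⇒ p_{Go} = 67.5 + (1/3)p_{Hop}.
Similarly p_{Hop} = 71.5 + (1/3)p_{Go}.
Plugging p_{Hop} into Go's best response: p_{Go} = 67.5 + (1/3)(71.5 + (1/3)p_{Go}) ⇒ (8/9)p_{Go} = 274/3, so p_{Go} = 102.75.
Then p_{Hop} = 71.5 + (1/3)·102.75 = 105.75.
q_{Go} = 360 − 3·102.75 + 2·105.75 = 263.25.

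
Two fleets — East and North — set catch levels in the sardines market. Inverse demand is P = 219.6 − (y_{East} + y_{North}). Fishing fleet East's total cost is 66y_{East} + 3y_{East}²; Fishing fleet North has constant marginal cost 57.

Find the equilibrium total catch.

86.12

Fishing fleet East's profit: π = y_{East}(219.6 − (y_{East} + y_{North})) − 66y_{East} − 3y_{East}².
∂π/∂y_{East} = 153.6 − 8y_{East} − y_{North} = 0, so y_{East} = 19.2 − 0.125y_{North}.
For North: ∂π/∂y_{North} = 162.6 − 2y_{North} − y_{East} = 0 ⇒ y_{North} = 81.3 − 0.5y_{East}.
Substituting the second reaction function into the first: y_{East} = 19.2 − 0.125(81.3 − 0.5y_{East}), which gives 0.9375y_{East} = 9.0375 ⇒ y_{East} = 9.64.
Then y_{North} = 81.3 − 0.5·9.64 = 76.48.
Total catch: 9.64 + 76.48 = 86.12.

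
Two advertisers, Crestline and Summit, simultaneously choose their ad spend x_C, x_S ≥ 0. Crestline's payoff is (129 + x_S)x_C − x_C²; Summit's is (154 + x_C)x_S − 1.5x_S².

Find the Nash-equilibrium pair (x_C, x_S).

108.2, 87.4

Expanding Crestline's payoff: 129x_C + x_Sx_C − x_C².
∂π/∂x_C = 129 + x_S − 2x_C = 0, so x_C = 64.5 + 0.5x_S.
Likewise for Summit: x_S = 154/3 + (1/3)x_C.
Plugging x_S into Crestline's best response: x_C = 64.5 + 0.5(154/3 + (1/3)x_C) ⇒ (5/6)x_C = 541/6, so x_C = 108.2.
Then x_S = 154/3 + (1/3)·108.2 = 87.4.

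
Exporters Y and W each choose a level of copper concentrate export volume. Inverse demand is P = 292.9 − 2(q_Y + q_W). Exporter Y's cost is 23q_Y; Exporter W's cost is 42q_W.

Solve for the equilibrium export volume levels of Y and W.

Exporter Y's profit: π = q_Y(292.9 − 2(q_Y + q_W)) − 23q_Y.
∂π/∂q_Y = 269.9 − 4q_Y − 2q_W = 0, so q_Y = 67.475 − 0.5q_W.
By the same steps for W: q_W = 62.725 − 0.5q_Y.
Solving the two reaction functions simultaneously: (1 − (−0.5)(−0.5))q_Y = 67.475 − 0.5·62.725, so 0.75q_Y = 36.1125 and q_Y = 48.15.
Then q_W = 62.725 − 0.5·48.15 = 38.65.

48.15, 38.65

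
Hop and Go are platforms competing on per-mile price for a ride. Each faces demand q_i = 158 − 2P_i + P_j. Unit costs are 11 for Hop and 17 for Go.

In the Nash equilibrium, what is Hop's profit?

4960.08

Hop's profit: π = (P_{Hop} − 11)(158 − 2P_{Hop} + P_{Go}).
∂π/∂P_{Hop} = 180 − 4P_{Hop} + P_{Go} = 0 ⇒ P_{Hop} = 45 + 0.25P_{Go}.
Similarly P_{Go} = 48 + 0.25P_{Hop}.
Plugging P_{Go} into Hop's best response: P_{Hop} = 45 + 0.25(48 + 0.25P_{Hop}) ⇒ 0.9375P_{Hop} = 57, so P_{Hop} = 60.8.
Then P_{Go} = 48 + 0.25·60.8 = 63.2.
q_{Hop} = 158 − 2·60.8 + 63.2 = 99.6.
Profit = (60.8 − 11)·99.6 = 4960.08.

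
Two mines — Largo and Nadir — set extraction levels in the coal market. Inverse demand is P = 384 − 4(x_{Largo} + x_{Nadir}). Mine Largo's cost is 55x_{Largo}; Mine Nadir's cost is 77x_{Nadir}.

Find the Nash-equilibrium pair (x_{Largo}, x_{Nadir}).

29.25, 23.75

Mine Largo's profit: π = x_{Largo}(384 − 4(x_{Largo} + x_{Nadir})) − 55x_{Largo}.
∂π/∂x_{Largo} = 329 − 8x_{Largo} − 4x_{Nadir} = 0, so x_{Largo} = 41.125 − 0.5x_{Nadir}.
By the same steps for Nadir: x_{Nadir} = 38.375 − 0.5x_{Largo}.
Substituting the second reaction function into the first: x_{Largo} = 41.125 − 0.5(38.375 − 0.5x_{Largo}), which gives 0.75x_{Largo} = 21.9375 ⇒ x_{Largo} = 29.25.
Then x_{Nadir} = 38.375 − 0.5·29.25 = 23.75.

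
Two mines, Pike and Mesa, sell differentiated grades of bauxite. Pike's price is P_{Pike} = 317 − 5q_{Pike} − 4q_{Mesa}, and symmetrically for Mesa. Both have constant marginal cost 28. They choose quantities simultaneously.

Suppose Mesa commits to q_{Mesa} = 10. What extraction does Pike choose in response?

24.9

Mine Pike's profit: π = q_{Pike}(317 − 5q_{Pike} − 4q_{Mesa}) − 28q_{Pike}.
∂π/∂q_{Pike} = 289 − 10q_{Pike} − 4q_{Mesa} = 0 ⇒ q_{Pike} = 28.9 − 0.4q_{Mesa}.
At q_{Mesa} = 10: q_{Pike} = 28.9 − 0.4·10 = 24.9.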